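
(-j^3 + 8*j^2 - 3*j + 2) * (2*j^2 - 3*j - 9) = -2*j^5 + 19*j^4 - 21*j^3 - 59*j^2 + 21*j - 18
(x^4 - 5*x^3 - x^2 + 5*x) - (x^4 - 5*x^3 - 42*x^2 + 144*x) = 41*x^2 - 139*x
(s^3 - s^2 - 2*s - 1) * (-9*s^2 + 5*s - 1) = -9*s^5 + 14*s^4 + 12*s^3 - 3*s + 1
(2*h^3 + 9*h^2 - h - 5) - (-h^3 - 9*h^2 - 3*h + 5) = 3*h^3 + 18*h^2 + 2*h - 10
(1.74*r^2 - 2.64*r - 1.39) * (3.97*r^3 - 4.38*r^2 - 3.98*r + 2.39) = 6.9078*r^5 - 18.102*r^4 - 0.8803*r^3 + 20.754*r^2 - 0.777400000000001*r - 3.3221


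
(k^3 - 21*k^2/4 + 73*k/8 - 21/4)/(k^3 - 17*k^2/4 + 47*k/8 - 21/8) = (k - 2)/(k - 1)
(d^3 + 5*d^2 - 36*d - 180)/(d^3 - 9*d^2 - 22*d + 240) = (d + 6)/(d - 8)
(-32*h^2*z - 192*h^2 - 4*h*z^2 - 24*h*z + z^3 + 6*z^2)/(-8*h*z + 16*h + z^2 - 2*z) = (4*h*z + 24*h + z^2 + 6*z)/(z - 2)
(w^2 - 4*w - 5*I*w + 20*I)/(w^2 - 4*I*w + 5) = (w - 4)/(w + I)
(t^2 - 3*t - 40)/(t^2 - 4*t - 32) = (t + 5)/(t + 4)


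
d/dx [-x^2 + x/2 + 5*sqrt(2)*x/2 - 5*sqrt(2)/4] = -2*x + 1/2 + 5*sqrt(2)/2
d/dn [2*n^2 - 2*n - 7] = 4*n - 2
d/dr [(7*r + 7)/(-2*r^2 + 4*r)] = 7*(r^2 + 2*r - 2)/(2*r^2*(r^2 - 4*r + 4))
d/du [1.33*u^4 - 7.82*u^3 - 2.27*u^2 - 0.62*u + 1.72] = 5.32*u^3 - 23.46*u^2 - 4.54*u - 0.62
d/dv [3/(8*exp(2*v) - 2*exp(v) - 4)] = (3/2 - 12*exp(v))*exp(v)/(-4*exp(2*v) + exp(v) + 2)^2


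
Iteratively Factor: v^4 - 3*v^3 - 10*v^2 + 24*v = (v)*(v^3 - 3*v^2 - 10*v + 24) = v*(v - 2)*(v^2 - v - 12) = v*(v - 4)*(v - 2)*(v + 3)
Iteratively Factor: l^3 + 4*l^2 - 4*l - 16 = (l - 2)*(l^2 + 6*l + 8) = (l - 2)*(l + 4)*(l + 2)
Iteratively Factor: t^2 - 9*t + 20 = (t - 4)*(t - 5)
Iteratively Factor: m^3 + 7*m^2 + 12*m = (m)*(m^2 + 7*m + 12) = m*(m + 3)*(m + 4)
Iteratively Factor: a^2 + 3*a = (a + 3)*(a)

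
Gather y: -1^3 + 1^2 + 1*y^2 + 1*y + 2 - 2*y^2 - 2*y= -y^2 - y + 2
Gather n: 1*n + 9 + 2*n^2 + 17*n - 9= 2*n^2 + 18*n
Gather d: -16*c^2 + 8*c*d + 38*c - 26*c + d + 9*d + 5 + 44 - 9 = -16*c^2 + 12*c + d*(8*c + 10) + 40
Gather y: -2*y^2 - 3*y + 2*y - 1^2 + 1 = -2*y^2 - y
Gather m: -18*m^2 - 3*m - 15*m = -18*m^2 - 18*m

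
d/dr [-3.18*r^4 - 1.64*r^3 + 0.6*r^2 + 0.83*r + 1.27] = -12.72*r^3 - 4.92*r^2 + 1.2*r + 0.83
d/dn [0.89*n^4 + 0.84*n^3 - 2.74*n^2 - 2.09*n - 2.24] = 3.56*n^3 + 2.52*n^2 - 5.48*n - 2.09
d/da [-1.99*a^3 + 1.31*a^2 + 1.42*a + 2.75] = -5.97*a^2 + 2.62*a + 1.42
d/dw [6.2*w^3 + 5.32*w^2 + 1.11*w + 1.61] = 18.6*w^2 + 10.64*w + 1.11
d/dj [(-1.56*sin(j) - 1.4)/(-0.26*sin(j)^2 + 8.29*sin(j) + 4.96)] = (-0.4056*sin(j)^2 - 0.728*sin(j) + 3.8684)*cos(j)/(0.0676*sin(j)^4 - 4.3108*sin(j)^3 + 66.1449*sin(j)^2 + 82.2368*sin(j) + 24.6016)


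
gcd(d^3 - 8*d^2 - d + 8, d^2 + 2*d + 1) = d + 1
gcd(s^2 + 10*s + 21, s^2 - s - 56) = s + 7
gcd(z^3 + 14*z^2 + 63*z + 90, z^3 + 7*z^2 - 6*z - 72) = z + 6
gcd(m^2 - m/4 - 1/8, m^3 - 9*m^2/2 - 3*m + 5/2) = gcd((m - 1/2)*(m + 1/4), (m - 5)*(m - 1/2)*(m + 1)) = m - 1/2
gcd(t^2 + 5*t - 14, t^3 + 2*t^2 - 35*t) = t + 7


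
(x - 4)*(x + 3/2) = x^2 - 5*x/2 - 6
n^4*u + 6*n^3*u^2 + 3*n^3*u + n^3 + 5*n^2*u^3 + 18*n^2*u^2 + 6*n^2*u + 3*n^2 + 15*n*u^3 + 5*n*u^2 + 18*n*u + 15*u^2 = (n + 3)*(n + u)*(n + 5*u)*(n*u + 1)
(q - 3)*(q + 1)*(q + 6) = q^3 + 4*q^2 - 15*q - 18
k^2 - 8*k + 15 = (k - 5)*(k - 3)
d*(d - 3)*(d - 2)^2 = d^4 - 7*d^3 + 16*d^2 - 12*d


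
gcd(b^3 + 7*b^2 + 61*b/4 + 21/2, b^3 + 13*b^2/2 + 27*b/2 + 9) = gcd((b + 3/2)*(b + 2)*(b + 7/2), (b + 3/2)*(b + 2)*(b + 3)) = b^2 + 7*b/2 + 3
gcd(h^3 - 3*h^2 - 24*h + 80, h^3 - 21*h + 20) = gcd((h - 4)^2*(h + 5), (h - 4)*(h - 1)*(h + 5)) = h^2 + h - 20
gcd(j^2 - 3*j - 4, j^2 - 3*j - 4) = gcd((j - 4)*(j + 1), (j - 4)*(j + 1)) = j^2 - 3*j - 4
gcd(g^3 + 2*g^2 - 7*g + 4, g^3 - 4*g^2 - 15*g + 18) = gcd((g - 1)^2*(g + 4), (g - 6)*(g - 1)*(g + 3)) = g - 1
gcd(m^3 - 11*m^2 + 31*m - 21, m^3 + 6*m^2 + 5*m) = 1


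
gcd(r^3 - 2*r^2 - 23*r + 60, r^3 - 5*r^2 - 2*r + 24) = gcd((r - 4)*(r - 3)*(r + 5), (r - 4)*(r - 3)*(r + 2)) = r^2 - 7*r + 12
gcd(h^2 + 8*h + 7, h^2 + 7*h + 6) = h + 1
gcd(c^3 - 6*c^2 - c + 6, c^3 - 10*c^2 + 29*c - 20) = c - 1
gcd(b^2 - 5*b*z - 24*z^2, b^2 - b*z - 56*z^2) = -b + 8*z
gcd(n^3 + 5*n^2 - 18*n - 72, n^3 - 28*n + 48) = n^2 + 2*n - 24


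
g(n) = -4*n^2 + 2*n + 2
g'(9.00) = -70.00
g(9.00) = -304.00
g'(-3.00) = 26.00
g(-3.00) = -40.00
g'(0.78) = -4.24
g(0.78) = 1.13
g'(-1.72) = 15.76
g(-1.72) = -13.27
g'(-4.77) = 40.16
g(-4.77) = -98.55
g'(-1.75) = 16.00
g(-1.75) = -13.75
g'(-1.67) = 15.36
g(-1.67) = -12.50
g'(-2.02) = 18.16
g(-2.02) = -18.36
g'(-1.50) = 14.00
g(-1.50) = -10.00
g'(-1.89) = 17.12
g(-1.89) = -16.07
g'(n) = 2 - 8*n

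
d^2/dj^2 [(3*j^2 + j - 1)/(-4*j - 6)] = -17/(8*j^3 + 36*j^2 + 54*j + 27)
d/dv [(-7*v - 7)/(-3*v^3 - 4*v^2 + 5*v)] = 7*(-6*v^3 - 13*v^2 - 8*v + 5)/(v^2*(9*v^4 + 24*v^3 - 14*v^2 - 40*v + 25))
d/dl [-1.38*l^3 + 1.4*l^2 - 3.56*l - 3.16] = -4.14*l^2 + 2.8*l - 3.56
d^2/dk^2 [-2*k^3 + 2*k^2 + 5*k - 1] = 4 - 12*k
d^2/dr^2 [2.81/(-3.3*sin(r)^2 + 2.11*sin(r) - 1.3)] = (122.4036*sin(r)^4 - 58.69809*sin(r)^3 - 219.314599*sin(r)^2 + 125.10401*sin(r) - 0.911001999999988)/(3.3*sin(r)^2 - 2.11*sin(r) + 1.3)^3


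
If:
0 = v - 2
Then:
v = 2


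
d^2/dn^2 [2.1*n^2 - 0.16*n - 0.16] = 4.20000000000000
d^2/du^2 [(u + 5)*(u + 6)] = 2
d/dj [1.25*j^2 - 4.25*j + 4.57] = 2.5*j - 4.25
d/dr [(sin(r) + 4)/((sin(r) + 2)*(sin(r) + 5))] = (-8*sin(r) + cos(r)^2 - 19)*cos(r)/((sin(r) + 2)^2*(sin(r) + 5)^2)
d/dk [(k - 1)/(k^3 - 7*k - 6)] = (k^3 - 7*k - (k - 1)*(3*k^2 - 7) - 6)/(-k^3 + 7*k + 6)^2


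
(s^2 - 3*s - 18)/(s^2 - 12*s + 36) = (s + 3)/(s - 6)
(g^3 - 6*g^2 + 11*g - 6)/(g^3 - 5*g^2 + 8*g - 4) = (g - 3)/(g - 2)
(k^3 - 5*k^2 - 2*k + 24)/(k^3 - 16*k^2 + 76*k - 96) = (k^3 - 5*k^2 - 2*k + 24)/(k^3 - 16*k^2 + 76*k - 96)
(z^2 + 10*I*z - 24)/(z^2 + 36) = (z + 4*I)/(z - 6*I)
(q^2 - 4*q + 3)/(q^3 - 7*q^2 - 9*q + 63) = (q - 1)/(q^2 - 4*q - 21)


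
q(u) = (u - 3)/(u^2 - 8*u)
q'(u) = (8 - 2*u)*(u - 3)/(u^2 - 8*u)^2 + 1/(u^2 - 8*u) = (-u^2 + 6*u - 24)/(u^2*(u^2 - 16*u + 64))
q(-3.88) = -0.15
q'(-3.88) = -0.03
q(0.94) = 0.31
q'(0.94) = -0.44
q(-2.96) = -0.18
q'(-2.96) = -0.05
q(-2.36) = -0.22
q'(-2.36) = -0.07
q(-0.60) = -0.70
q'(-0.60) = -1.05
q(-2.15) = -0.24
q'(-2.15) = -0.09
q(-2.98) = -0.18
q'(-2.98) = -0.05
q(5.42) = -0.17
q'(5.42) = -0.11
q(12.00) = 0.19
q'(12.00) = -0.04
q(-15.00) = -0.05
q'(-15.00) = 0.00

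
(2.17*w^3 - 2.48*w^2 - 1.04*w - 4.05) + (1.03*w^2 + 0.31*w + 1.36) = 2.17*w^3 - 1.45*w^2 - 0.73*w - 2.69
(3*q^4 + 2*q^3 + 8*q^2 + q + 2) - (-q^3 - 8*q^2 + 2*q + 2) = 3*q^4 + 3*q^3 + 16*q^2 - q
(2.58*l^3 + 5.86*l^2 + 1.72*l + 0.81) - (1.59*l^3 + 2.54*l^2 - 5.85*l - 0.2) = 0.99*l^3 + 3.32*l^2 + 7.57*l + 1.01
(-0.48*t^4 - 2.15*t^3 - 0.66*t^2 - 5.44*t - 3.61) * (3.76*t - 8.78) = -1.8048*t^5 - 3.8696*t^4 + 16.3954*t^3 - 14.6596*t^2 + 34.1896*t + 31.6958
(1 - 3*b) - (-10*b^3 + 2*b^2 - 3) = 10*b^3 - 2*b^2 - 3*b + 4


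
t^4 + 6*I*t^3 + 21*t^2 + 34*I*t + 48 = (t - 3*I)*(t - I)*(t + 2*I)*(t + 8*I)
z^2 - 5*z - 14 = (z - 7)*(z + 2)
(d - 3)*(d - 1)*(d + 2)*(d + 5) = d^4 + 3*d^3 - 15*d^2 - 19*d + 30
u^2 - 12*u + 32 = (u - 8)*(u - 4)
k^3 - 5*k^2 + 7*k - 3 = (k - 3)*(k - 1)^2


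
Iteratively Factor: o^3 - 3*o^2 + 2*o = (o - 1)*(o^2 - 2*o) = (o - 2)*(o - 1)*(o)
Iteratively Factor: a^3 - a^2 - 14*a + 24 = (a - 2)*(a^2 + a - 12) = (a - 2)*(a + 4)*(a - 3)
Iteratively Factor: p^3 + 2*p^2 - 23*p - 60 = (p + 3)*(p^2 - p - 20) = (p - 5)*(p + 3)*(p + 4)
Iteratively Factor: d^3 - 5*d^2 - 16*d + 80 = (d - 4)*(d^2 - d - 20) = (d - 4)*(d + 4)*(d - 5)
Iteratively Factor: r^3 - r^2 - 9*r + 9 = (r - 1)*(r^2 - 9) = (r - 3)*(r - 1)*(r + 3)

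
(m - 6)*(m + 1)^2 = m^3 - 4*m^2 - 11*m - 6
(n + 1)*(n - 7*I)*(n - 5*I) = n^3 + n^2 - 12*I*n^2 - 35*n - 12*I*n - 35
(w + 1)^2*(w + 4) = w^3 + 6*w^2 + 9*w + 4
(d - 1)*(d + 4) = d^2 + 3*d - 4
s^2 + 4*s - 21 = (s - 3)*(s + 7)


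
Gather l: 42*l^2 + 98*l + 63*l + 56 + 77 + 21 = 42*l^2 + 161*l + 154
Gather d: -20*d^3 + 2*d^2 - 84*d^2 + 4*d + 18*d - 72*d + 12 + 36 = -20*d^3 - 82*d^2 - 50*d + 48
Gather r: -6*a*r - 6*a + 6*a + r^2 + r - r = -6*a*r + r^2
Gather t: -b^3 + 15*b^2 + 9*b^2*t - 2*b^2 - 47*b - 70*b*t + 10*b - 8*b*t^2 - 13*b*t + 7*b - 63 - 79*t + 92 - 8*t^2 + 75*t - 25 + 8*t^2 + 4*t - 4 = -b^3 + 13*b^2 - 8*b*t^2 - 30*b + t*(9*b^2 - 83*b)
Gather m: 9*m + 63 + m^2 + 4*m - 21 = m^2 + 13*m + 42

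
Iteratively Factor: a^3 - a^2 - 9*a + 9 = (a + 3)*(a^2 - 4*a + 3) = (a - 1)*(a + 3)*(a - 3)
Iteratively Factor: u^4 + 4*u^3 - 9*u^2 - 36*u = (u + 3)*(u^3 + u^2 - 12*u) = u*(u + 3)*(u^2 + u - 12) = u*(u + 3)*(u + 4)*(u - 3)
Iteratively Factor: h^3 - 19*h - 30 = (h + 3)*(h^2 - 3*h - 10) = (h + 2)*(h + 3)*(h - 5)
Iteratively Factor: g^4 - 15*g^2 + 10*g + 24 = (g + 4)*(g^3 - 4*g^2 + g + 6) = (g - 2)*(g + 4)*(g^2 - 2*g - 3) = (g - 3)*(g - 2)*(g + 4)*(g + 1)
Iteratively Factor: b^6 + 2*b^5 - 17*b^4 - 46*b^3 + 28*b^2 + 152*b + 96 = (b - 4)*(b^5 + 6*b^4 + 7*b^3 - 18*b^2 - 44*b - 24) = (b - 4)*(b - 2)*(b^4 + 8*b^3 + 23*b^2 + 28*b + 12) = (b - 4)*(b - 2)*(b + 1)*(b^3 + 7*b^2 + 16*b + 12) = (b - 4)*(b - 2)*(b + 1)*(b + 2)*(b^2 + 5*b + 6) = (b - 4)*(b - 2)*(b + 1)*(b + 2)*(b + 3)*(b + 2)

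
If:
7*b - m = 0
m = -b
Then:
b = 0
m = 0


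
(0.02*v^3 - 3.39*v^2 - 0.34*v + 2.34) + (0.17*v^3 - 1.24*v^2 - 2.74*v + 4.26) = 0.19*v^3 - 4.63*v^2 - 3.08*v + 6.6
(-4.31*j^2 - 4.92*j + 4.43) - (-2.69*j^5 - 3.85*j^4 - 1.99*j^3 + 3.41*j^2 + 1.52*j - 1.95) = 2.69*j^5 + 3.85*j^4 + 1.99*j^3 - 7.72*j^2 - 6.44*j + 6.38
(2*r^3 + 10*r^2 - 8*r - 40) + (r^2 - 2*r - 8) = 2*r^3 + 11*r^2 - 10*r - 48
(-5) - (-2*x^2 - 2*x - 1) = 2*x^2 + 2*x - 4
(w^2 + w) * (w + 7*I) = w^3 + w^2 + 7*I*w^2 + 7*I*w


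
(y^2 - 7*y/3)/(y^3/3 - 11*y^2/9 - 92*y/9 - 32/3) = 3*y*(7 - 3*y)/(-3*y^3 + 11*y^2 + 92*y + 96)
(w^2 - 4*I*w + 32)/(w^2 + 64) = (w + 4*I)/(w + 8*I)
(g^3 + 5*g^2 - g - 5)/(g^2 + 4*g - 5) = g + 1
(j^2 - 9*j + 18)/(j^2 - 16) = (j^2 - 9*j + 18)/(j^2 - 16)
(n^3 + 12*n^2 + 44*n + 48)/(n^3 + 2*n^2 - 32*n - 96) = (n^2 + 8*n + 12)/(n^2 - 2*n - 24)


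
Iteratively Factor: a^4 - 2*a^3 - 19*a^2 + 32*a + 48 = (a - 4)*(a^3 + 2*a^2 - 11*a - 12) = (a - 4)*(a - 3)*(a^2 + 5*a + 4) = (a - 4)*(a - 3)*(a + 4)*(a + 1)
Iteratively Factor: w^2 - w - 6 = (w + 2)*(w - 3)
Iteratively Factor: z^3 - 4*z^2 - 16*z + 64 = (z - 4)*(z^2 - 16) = (z - 4)*(z + 4)*(z - 4)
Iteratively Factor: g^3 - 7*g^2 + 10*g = (g - 5)*(g^2 - 2*g) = g*(g - 5)*(g - 2)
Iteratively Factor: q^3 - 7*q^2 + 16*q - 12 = (q - 2)*(q^2 - 5*q + 6) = (q - 3)*(q - 2)*(q - 2)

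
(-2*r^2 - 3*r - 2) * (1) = -2*r^2 - 3*r - 2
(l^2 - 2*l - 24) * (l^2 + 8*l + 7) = l^4 + 6*l^3 - 33*l^2 - 206*l - 168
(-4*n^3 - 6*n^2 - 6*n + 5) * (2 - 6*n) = 24*n^4 + 28*n^3 + 24*n^2 - 42*n + 10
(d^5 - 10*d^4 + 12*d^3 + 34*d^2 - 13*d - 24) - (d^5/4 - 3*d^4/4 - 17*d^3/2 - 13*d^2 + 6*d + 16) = 3*d^5/4 - 37*d^4/4 + 41*d^3/2 + 47*d^2 - 19*d - 40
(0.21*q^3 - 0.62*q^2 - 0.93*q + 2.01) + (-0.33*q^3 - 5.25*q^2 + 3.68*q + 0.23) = -0.12*q^3 - 5.87*q^2 + 2.75*q + 2.24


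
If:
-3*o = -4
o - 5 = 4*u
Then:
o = 4/3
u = -11/12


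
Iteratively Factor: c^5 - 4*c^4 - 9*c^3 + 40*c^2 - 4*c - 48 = (c + 1)*(c^4 - 5*c^3 - 4*c^2 + 44*c - 48) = (c + 1)*(c + 3)*(c^3 - 8*c^2 + 20*c - 16) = (c - 4)*(c + 1)*(c + 3)*(c^2 - 4*c + 4) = (c - 4)*(c - 2)*(c + 1)*(c + 3)*(c - 2)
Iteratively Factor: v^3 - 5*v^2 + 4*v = (v)*(v^2 - 5*v + 4) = v*(v - 4)*(v - 1)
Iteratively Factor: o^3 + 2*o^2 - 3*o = (o - 1)*(o^2 + 3*o) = o*(o - 1)*(o + 3)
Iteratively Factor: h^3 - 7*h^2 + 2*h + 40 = (h - 5)*(h^2 - 2*h - 8) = (h - 5)*(h + 2)*(h - 4)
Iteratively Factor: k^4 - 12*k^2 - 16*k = (k + 2)*(k^3 - 2*k^2 - 8*k) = k*(k + 2)*(k^2 - 2*k - 8) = k*(k + 2)^2*(k - 4)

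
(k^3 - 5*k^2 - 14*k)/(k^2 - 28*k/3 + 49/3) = 3*k*(k + 2)/(3*k - 7)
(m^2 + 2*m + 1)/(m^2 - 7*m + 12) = (m^2 + 2*m + 1)/(m^2 - 7*m + 12)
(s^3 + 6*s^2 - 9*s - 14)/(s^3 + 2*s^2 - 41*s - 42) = (s - 2)/(s - 6)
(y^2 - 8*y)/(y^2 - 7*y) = (y - 8)/(y - 7)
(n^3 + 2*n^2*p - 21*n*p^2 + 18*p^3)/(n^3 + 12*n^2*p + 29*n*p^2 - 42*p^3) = (n - 3*p)/(n + 7*p)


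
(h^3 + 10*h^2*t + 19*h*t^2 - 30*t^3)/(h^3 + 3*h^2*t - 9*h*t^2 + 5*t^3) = (-h - 6*t)/(-h + t)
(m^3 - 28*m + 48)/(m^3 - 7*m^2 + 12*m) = (m^2 + 4*m - 12)/(m*(m - 3))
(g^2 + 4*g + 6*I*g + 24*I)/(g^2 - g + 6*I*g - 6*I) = (g + 4)/(g - 1)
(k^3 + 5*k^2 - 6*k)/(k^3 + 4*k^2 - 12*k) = (k - 1)/(k - 2)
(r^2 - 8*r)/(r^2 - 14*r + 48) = r/(r - 6)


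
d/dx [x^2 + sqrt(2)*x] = 2*x + sqrt(2)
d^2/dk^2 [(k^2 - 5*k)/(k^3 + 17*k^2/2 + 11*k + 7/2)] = 4*(4*k^6 - 60*k^5 - 642*k^4 - 1697*k^3 + 63*k^2 + 1785*k + 819)/(8*k^9 + 204*k^8 + 1998*k^7 + 9485*k^6 + 23406*k^5 + 32601*k^4 + 26650*k^3 + 12663*k^2 + 3234*k + 343)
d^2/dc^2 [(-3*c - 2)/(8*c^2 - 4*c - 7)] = 8*(4*(3*c + 2)*(4*c - 1)^2 + (18*c + 1)*(-8*c^2 + 4*c + 7))/(-8*c^2 + 4*c + 7)^3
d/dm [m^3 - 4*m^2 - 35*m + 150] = 3*m^2 - 8*m - 35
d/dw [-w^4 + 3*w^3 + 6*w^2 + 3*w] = -4*w^3 + 9*w^2 + 12*w + 3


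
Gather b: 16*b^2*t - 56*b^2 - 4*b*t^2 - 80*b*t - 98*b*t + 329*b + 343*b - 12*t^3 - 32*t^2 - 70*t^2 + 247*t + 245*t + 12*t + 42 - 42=b^2*(16*t - 56) + b*(-4*t^2 - 178*t + 672) - 12*t^3 - 102*t^2 + 504*t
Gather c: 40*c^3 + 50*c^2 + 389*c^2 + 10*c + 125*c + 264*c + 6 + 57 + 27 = 40*c^3 + 439*c^2 + 399*c + 90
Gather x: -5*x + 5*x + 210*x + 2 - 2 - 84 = 210*x - 84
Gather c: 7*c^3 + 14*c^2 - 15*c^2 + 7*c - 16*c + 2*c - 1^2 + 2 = 7*c^3 - c^2 - 7*c + 1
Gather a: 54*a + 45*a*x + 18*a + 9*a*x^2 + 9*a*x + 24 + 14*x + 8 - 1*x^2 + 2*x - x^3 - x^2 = a*(9*x^2 + 54*x + 72) - x^3 - 2*x^2 + 16*x + 32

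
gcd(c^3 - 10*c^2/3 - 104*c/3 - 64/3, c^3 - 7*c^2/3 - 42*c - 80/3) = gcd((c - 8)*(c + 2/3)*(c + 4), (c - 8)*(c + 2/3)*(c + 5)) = c^2 - 22*c/3 - 16/3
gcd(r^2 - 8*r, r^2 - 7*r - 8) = r - 8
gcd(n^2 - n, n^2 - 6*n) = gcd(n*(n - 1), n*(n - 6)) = n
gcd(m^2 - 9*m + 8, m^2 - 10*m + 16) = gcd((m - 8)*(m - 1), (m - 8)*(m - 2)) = m - 8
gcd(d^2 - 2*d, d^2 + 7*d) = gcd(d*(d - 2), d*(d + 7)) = d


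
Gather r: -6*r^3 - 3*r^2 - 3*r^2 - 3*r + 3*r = -6*r^3 - 6*r^2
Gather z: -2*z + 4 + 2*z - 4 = 0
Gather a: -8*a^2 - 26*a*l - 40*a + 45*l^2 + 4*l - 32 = -8*a^2 + a*(-26*l - 40) + 45*l^2 + 4*l - 32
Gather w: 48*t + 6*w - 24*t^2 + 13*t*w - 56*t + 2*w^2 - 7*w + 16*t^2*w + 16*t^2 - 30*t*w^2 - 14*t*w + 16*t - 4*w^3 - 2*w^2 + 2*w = -8*t^2 - 30*t*w^2 + 8*t - 4*w^3 + w*(16*t^2 - t + 1)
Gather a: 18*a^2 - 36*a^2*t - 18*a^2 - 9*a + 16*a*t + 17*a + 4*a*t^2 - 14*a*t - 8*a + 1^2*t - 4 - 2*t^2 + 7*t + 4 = -36*a^2*t + a*(4*t^2 + 2*t) - 2*t^2 + 8*t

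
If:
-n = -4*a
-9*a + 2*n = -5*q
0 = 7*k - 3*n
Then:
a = 5*q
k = 60*q/7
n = 20*q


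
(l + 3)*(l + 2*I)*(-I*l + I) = -I*l^3 + 2*l^2 - 2*I*l^2 + 4*l + 3*I*l - 6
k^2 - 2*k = k*(k - 2)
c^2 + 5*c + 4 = (c + 1)*(c + 4)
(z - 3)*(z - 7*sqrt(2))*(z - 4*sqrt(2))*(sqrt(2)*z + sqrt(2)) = sqrt(2)*z^4 - 22*z^3 - 2*sqrt(2)*z^3 + 44*z^2 + 53*sqrt(2)*z^2 - 112*sqrt(2)*z + 66*z - 168*sqrt(2)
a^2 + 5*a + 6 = (a + 2)*(a + 3)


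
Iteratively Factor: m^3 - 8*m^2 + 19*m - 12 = (m - 1)*(m^2 - 7*m + 12) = (m - 3)*(m - 1)*(m - 4)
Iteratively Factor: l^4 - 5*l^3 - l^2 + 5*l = (l + 1)*(l^3 - 6*l^2 + 5*l) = (l - 5)*(l + 1)*(l^2 - l) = l*(l - 5)*(l + 1)*(l - 1)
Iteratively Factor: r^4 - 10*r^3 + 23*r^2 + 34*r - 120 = (r - 5)*(r^3 - 5*r^2 - 2*r + 24) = (r - 5)*(r - 3)*(r^2 - 2*r - 8) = (r - 5)*(r - 4)*(r - 3)*(r + 2)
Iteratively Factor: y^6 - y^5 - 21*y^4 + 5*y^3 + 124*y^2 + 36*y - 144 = (y - 3)*(y^5 + 2*y^4 - 15*y^3 - 40*y^2 + 4*y + 48) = (y - 3)*(y + 3)*(y^4 - y^3 - 12*y^2 - 4*y + 16) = (y - 4)*(y - 3)*(y + 3)*(y^3 + 3*y^2 - 4) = (y - 4)*(y - 3)*(y + 2)*(y + 3)*(y^2 + y - 2) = (y - 4)*(y - 3)*(y - 1)*(y + 2)*(y + 3)*(y + 2)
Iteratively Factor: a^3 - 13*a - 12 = (a + 3)*(a^2 - 3*a - 4) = (a + 1)*(a + 3)*(a - 4)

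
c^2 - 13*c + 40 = (c - 8)*(c - 5)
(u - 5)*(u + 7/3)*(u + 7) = u^3 + 13*u^2/3 - 91*u/3 - 245/3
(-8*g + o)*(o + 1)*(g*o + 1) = -8*g^2*o^2 - 8*g^2*o + g*o^3 + g*o^2 - 8*g*o - 8*g + o^2 + o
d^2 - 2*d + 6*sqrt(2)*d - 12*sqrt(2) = (d - 2)*(d + 6*sqrt(2))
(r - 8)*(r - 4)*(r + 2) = r^3 - 10*r^2 + 8*r + 64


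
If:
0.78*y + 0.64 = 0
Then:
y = -0.82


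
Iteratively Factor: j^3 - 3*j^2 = (j - 3)*(j^2) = j*(j - 3)*(j)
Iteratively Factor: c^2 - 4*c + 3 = (c - 3)*(c - 1)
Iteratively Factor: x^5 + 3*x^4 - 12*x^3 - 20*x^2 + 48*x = (x - 2)*(x^4 + 5*x^3 - 2*x^2 - 24*x) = x*(x - 2)*(x^3 + 5*x^2 - 2*x - 24) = x*(x - 2)^2*(x^2 + 7*x + 12) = x*(x - 2)^2*(x + 3)*(x + 4)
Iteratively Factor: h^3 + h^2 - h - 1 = (h + 1)*(h^2 - 1) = (h - 1)*(h + 1)*(h + 1)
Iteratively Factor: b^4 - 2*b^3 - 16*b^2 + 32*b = (b - 4)*(b^3 + 2*b^2 - 8*b) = b*(b - 4)*(b^2 + 2*b - 8) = b*(b - 4)*(b + 4)*(b - 2)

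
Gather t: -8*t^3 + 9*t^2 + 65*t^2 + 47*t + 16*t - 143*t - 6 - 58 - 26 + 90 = -8*t^3 + 74*t^2 - 80*t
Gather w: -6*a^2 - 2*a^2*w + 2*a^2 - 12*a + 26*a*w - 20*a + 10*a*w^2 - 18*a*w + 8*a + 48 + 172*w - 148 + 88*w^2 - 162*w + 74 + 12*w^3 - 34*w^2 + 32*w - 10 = -4*a^2 - 24*a + 12*w^3 + w^2*(10*a + 54) + w*(-2*a^2 + 8*a + 42) - 36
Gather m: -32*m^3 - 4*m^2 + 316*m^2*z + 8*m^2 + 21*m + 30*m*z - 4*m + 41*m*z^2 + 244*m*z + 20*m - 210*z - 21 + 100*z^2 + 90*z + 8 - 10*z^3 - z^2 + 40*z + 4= -32*m^3 + m^2*(316*z + 4) + m*(41*z^2 + 274*z + 37) - 10*z^3 + 99*z^2 - 80*z - 9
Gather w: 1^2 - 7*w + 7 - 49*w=8 - 56*w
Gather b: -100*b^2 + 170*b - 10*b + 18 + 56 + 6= -100*b^2 + 160*b + 80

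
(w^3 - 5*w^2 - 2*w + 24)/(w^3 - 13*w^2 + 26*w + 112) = (w^2 - 7*w + 12)/(w^2 - 15*w + 56)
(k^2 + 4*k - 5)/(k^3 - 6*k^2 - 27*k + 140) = (k - 1)/(k^2 - 11*k + 28)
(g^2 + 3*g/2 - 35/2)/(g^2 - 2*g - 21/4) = 2*(g + 5)/(2*g + 3)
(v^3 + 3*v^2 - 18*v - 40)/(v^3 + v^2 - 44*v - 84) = (v^2 + v - 20)/(v^2 - v - 42)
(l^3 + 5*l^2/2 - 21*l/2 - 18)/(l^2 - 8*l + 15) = (l^2 + 11*l/2 + 6)/(l - 5)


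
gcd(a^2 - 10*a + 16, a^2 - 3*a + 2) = a - 2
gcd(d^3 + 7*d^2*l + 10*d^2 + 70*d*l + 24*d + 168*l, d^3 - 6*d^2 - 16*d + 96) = d + 4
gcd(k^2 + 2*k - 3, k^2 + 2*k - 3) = k^2 + 2*k - 3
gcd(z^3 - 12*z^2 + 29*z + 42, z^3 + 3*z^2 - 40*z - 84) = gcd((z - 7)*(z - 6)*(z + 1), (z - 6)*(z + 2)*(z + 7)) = z - 6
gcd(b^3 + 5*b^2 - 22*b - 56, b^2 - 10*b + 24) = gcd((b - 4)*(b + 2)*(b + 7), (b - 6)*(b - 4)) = b - 4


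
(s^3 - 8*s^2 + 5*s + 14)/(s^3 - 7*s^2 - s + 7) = (s - 2)/(s - 1)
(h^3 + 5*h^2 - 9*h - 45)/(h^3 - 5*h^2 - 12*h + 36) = (h^2 + 2*h - 15)/(h^2 - 8*h + 12)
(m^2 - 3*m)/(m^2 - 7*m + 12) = m/(m - 4)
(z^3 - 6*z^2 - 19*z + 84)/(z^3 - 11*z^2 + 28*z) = (z^2 + z - 12)/(z*(z - 4))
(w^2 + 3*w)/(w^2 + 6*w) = (w + 3)/(w + 6)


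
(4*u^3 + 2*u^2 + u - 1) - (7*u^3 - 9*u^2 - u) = -3*u^3 + 11*u^2 + 2*u - 1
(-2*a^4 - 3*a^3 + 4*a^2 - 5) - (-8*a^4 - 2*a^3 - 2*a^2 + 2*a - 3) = 6*a^4 - a^3 + 6*a^2 - 2*a - 2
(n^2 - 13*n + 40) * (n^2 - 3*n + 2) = n^4 - 16*n^3 + 81*n^2 - 146*n + 80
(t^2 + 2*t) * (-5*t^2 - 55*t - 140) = -5*t^4 - 65*t^3 - 250*t^2 - 280*t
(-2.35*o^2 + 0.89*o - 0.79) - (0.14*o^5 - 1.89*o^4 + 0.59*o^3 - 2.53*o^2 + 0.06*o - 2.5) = -0.14*o^5 + 1.89*o^4 - 0.59*o^3 + 0.18*o^2 + 0.83*o + 1.71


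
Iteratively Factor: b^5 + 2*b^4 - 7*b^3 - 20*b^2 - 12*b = (b - 3)*(b^4 + 5*b^3 + 8*b^2 + 4*b) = (b - 3)*(b + 1)*(b^3 + 4*b^2 + 4*b) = (b - 3)*(b + 1)*(b + 2)*(b^2 + 2*b) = b*(b - 3)*(b + 1)*(b + 2)*(b + 2)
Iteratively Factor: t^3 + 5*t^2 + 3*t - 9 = (t + 3)*(t^2 + 2*t - 3) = (t - 1)*(t + 3)*(t + 3)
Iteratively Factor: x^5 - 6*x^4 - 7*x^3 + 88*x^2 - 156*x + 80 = (x - 5)*(x^4 - x^3 - 12*x^2 + 28*x - 16) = (x - 5)*(x - 2)*(x^3 + x^2 - 10*x + 8) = (x - 5)*(x - 2)*(x + 4)*(x^2 - 3*x + 2) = (x - 5)*(x - 2)^2*(x + 4)*(x - 1)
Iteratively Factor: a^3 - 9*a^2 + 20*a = (a)*(a^2 - 9*a + 20) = a*(a - 5)*(a - 4)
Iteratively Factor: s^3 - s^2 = (s - 1)*(s^2) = s*(s - 1)*(s)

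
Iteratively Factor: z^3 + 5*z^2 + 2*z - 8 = (z + 2)*(z^2 + 3*z - 4) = (z + 2)*(z + 4)*(z - 1)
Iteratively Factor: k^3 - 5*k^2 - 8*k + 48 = (k - 4)*(k^2 - k - 12) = (k - 4)*(k + 3)*(k - 4)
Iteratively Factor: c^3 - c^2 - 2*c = (c + 1)*(c^2 - 2*c) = c*(c + 1)*(c - 2)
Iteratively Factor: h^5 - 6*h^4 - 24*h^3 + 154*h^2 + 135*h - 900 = (h + 3)*(h^4 - 9*h^3 + 3*h^2 + 145*h - 300) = (h - 5)*(h + 3)*(h^3 - 4*h^2 - 17*h + 60) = (h - 5)^2*(h + 3)*(h^2 + h - 12) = (h - 5)^2*(h + 3)*(h + 4)*(h - 3)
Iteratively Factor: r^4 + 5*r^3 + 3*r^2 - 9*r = (r + 3)*(r^3 + 2*r^2 - 3*r) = (r - 1)*(r + 3)*(r^2 + 3*r) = (r - 1)*(r + 3)^2*(r)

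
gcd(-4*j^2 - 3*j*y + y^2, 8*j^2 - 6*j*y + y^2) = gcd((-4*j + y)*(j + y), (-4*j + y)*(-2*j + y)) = -4*j + y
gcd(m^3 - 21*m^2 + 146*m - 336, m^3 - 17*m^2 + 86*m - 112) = m^2 - 15*m + 56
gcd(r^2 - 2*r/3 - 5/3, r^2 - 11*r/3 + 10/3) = r - 5/3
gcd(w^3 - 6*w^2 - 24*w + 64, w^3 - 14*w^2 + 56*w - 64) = w^2 - 10*w + 16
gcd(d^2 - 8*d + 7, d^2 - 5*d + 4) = d - 1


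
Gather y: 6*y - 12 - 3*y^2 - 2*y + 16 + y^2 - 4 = -2*y^2 + 4*y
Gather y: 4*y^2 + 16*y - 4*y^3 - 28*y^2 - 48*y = -4*y^3 - 24*y^2 - 32*y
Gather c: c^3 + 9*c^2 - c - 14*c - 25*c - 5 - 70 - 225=c^3 + 9*c^2 - 40*c - 300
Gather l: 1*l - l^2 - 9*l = -l^2 - 8*l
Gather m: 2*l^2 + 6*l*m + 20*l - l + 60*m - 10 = 2*l^2 + 19*l + m*(6*l + 60) - 10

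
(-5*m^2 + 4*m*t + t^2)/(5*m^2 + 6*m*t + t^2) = (-m + t)/(m + t)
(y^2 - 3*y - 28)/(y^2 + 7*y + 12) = (y - 7)/(y + 3)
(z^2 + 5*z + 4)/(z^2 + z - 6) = (z^2 + 5*z + 4)/(z^2 + z - 6)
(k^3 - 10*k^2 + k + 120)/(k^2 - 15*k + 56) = (k^2 - 2*k - 15)/(k - 7)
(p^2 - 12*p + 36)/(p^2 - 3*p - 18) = (p - 6)/(p + 3)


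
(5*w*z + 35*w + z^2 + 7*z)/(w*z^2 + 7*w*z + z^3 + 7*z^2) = (5*w + z)/(z*(w + z))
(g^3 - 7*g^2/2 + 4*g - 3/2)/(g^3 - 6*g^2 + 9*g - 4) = (g - 3/2)/(g - 4)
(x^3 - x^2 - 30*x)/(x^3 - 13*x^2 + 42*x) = (x + 5)/(x - 7)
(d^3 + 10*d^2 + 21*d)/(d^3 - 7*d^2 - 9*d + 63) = d*(d + 7)/(d^2 - 10*d + 21)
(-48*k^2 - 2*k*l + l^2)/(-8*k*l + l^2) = (6*k + l)/l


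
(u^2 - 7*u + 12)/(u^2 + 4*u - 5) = (u^2 - 7*u + 12)/(u^2 + 4*u - 5)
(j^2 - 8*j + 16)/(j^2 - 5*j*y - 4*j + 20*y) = (4 - j)/(-j + 5*y)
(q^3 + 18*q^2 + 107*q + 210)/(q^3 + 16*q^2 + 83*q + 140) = (q + 6)/(q + 4)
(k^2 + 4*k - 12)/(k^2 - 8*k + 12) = (k + 6)/(k - 6)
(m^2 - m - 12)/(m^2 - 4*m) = (m + 3)/m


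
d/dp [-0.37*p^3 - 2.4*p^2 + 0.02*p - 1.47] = -1.11*p^2 - 4.8*p + 0.02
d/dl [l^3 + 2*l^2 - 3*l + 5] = 3*l^2 + 4*l - 3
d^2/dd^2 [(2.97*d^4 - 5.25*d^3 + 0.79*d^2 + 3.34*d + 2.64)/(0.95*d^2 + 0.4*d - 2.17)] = (5.36085*d^6 + 6.7716*d^5 - 33.88473*d^4 - 59.14481*d^3 + 219.234306*d^2 - 100.99869*d + 24.967822)/(0.857375*d^6 + 1.083*d^5 - 5.419275*d^4 - 4.8836*d^3 + 12.378765*d^2 + 5.65068*d - 10.218313)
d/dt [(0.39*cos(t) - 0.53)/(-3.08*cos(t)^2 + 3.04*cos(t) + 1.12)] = (-1.2012*cos(t)^2 + 3.2648*cos(t) - 2.048)*sin(t)/(9.4864*cos(t)^4 - 18.7264*cos(t)^3 + 2.3424*cos(t)^2 + 6.8096*cos(t) + 1.2544)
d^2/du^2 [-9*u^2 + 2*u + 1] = -18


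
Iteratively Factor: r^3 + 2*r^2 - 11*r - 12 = (r + 1)*(r^2 + r - 12) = (r + 1)*(r + 4)*(r - 3)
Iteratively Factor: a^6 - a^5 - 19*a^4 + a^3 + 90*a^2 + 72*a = (a - 4)*(a^5 + 3*a^4 - 7*a^3 - 27*a^2 - 18*a) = (a - 4)*(a + 3)*(a^4 - 7*a^2 - 6*a) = (a - 4)*(a + 1)*(a + 3)*(a^3 - a^2 - 6*a) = a*(a - 4)*(a + 1)*(a + 3)*(a^2 - a - 6) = a*(a - 4)*(a + 1)*(a + 2)*(a + 3)*(a - 3)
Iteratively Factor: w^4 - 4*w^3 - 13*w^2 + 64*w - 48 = (w - 3)*(w^3 - w^2 - 16*w + 16) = (w - 3)*(w + 4)*(w^2 - 5*w + 4) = (w - 4)*(w - 3)*(w + 4)*(w - 1)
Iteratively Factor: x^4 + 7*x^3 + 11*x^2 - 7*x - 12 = (x + 3)*(x^3 + 4*x^2 - x - 4) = (x - 1)*(x + 3)*(x^2 + 5*x + 4) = (x - 1)*(x + 3)*(x + 4)*(x + 1)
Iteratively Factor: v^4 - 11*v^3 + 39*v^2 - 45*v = (v - 5)*(v^3 - 6*v^2 + 9*v) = (v - 5)*(v - 3)*(v^2 - 3*v) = v*(v - 5)*(v - 3)*(v - 3)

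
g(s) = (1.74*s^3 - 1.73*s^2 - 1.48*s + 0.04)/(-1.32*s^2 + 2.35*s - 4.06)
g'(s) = (2.64*s - 2.35)*(1.74*s^3 - 1.73*s^2 - 1.48*s + 0.04)/(-1.32*s^2 + 2.35*s - 4.06)^2 + (5.22*s^2 - 3.46*s - 1.48)/(-1.32*s^2 + 2.35*s - 4.06)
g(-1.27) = 0.48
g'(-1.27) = -0.93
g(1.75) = -0.37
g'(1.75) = -1.91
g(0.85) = 0.46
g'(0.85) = 0.23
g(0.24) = 0.11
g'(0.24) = 0.62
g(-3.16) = 2.73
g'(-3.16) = -1.31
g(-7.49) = 8.54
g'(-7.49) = -1.34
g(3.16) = -3.36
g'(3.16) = -1.99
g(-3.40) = 3.05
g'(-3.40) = -1.32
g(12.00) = -16.51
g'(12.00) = -1.35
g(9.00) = -12.41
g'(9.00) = -1.39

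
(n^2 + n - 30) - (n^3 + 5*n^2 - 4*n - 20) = -n^3 - 4*n^2 + 5*n - 10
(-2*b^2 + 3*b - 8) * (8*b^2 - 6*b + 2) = -16*b^4 + 36*b^3 - 86*b^2 + 54*b - 16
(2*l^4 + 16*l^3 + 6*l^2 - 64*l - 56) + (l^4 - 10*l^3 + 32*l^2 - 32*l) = 3*l^4 + 6*l^3 + 38*l^2 - 96*l - 56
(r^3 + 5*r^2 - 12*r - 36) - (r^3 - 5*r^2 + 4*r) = 10*r^2 - 16*r - 36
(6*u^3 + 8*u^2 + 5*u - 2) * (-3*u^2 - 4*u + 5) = -18*u^5 - 48*u^4 - 17*u^3 + 26*u^2 + 33*u - 10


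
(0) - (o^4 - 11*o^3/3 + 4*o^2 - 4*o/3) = -o^4 + 11*o^3/3 - 4*o^2 + 4*o/3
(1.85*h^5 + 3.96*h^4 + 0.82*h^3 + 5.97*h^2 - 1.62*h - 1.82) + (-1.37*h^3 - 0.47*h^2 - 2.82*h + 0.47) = 1.85*h^5 + 3.96*h^4 - 0.55*h^3 + 5.5*h^2 - 4.44*h - 1.35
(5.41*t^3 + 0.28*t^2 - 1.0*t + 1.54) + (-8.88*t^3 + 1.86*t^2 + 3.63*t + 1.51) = -3.47*t^3 + 2.14*t^2 + 2.63*t + 3.05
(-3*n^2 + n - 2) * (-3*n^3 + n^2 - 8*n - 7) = 9*n^5 - 6*n^4 + 31*n^3 + 11*n^2 + 9*n + 14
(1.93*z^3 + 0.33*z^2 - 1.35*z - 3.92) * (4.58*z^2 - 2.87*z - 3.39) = 8.8394*z^5 - 4.0277*z^4 - 13.6728*z^3 - 15.1978*z^2 + 15.8269*z + 13.2888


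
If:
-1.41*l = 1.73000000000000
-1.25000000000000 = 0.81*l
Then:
No Solution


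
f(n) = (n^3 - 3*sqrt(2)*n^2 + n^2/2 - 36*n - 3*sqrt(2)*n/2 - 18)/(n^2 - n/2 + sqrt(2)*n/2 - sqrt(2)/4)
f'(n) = (-2*n - sqrt(2)/2 + 1/2)*(n^3 - 3*sqrt(2)*n^2 + n^2/2 - 36*n - 3*sqrt(2)*n/2 - 18)/(n^2 - n/2 + sqrt(2)*n/2 - sqrt(2)/4)^2 + (3*n^2 - 6*sqrt(2)*n + n - 36 - 3*sqrt(2)/2)/(n^2 - n/2 + sqrt(2)*n/2 - sqrt(2)/4)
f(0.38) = 252.75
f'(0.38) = 2184.44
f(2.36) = -20.28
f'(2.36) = 10.66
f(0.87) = -91.41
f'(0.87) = 232.41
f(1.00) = -68.96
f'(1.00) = 128.41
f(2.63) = -17.72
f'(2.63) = 8.42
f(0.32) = 165.24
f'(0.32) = 974.61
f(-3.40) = 2.77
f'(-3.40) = 3.83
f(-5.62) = -3.31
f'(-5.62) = 2.07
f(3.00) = -15.00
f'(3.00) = 6.43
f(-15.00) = -16.54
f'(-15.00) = 1.16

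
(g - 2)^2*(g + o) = g^3 + g^2*o - 4*g^2 - 4*g*o + 4*g + 4*o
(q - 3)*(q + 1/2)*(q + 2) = q^3 - q^2/2 - 13*q/2 - 3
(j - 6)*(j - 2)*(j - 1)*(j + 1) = j^4 - 8*j^3 + 11*j^2 + 8*j - 12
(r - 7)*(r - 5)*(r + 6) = r^3 - 6*r^2 - 37*r + 210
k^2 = k^2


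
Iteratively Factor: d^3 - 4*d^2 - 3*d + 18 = (d - 3)*(d^2 - d - 6) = (d - 3)*(d + 2)*(d - 3)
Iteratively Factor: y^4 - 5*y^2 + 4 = (y - 2)*(y^3 + 2*y^2 - y - 2) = (y - 2)*(y + 1)*(y^2 + y - 2) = (y - 2)*(y - 1)*(y + 1)*(y + 2)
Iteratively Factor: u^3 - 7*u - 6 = (u - 3)*(u^2 + 3*u + 2) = (u - 3)*(u + 2)*(u + 1)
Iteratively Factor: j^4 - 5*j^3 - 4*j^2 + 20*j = (j - 2)*(j^3 - 3*j^2 - 10*j) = (j - 5)*(j - 2)*(j^2 + 2*j) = j*(j - 5)*(j - 2)*(j + 2)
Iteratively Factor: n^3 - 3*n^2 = (n)*(n^2 - 3*n) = n^2*(n - 3)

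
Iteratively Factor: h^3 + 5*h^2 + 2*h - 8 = (h + 4)*(h^2 + h - 2) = (h - 1)*(h + 4)*(h + 2)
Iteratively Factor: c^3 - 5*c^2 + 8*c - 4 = (c - 2)*(c^2 - 3*c + 2) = (c - 2)*(c - 1)*(c - 2)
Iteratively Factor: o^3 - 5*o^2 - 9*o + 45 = (o - 5)*(o^2 - 9) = (o - 5)*(o + 3)*(o - 3)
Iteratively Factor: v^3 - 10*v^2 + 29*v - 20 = (v - 5)*(v^2 - 5*v + 4) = (v - 5)*(v - 1)*(v - 4)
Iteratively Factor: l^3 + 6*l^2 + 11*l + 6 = (l + 1)*(l^2 + 5*l + 6) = (l + 1)*(l + 3)*(l + 2)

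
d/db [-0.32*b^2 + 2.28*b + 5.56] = 2.28 - 0.64*b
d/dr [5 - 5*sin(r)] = -5*cos(r)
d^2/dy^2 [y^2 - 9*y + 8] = 2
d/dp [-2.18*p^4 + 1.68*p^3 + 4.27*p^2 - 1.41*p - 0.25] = -8.72*p^3 + 5.04*p^2 + 8.54*p - 1.41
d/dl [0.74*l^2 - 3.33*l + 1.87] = 1.48*l - 3.33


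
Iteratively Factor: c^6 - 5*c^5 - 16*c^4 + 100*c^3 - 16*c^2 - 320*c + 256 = (c - 4)*(c^5 - c^4 - 20*c^3 + 20*c^2 + 64*c - 64) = (c - 4)*(c + 4)*(c^4 - 5*c^3 + 20*c - 16) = (c - 4)*(c - 2)*(c + 4)*(c^3 - 3*c^2 - 6*c + 8) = (c - 4)*(c - 2)*(c + 2)*(c + 4)*(c^2 - 5*c + 4) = (c - 4)^2*(c - 2)*(c + 2)*(c + 4)*(c - 1)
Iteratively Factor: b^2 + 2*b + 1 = (b + 1)*(b + 1)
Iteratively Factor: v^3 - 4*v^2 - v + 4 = (v + 1)*(v^2 - 5*v + 4) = (v - 1)*(v + 1)*(v - 4)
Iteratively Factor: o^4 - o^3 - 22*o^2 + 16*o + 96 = (o - 3)*(o^3 + 2*o^2 - 16*o - 32) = (o - 4)*(o - 3)*(o^2 + 6*o + 8) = (o - 4)*(o - 3)*(o + 2)*(o + 4)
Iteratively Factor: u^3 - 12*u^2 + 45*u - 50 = (u - 5)*(u^2 - 7*u + 10) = (u - 5)^2*(u - 2)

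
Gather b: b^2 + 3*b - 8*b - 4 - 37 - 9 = b^2 - 5*b - 50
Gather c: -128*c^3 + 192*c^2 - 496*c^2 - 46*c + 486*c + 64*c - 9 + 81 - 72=-128*c^3 - 304*c^2 + 504*c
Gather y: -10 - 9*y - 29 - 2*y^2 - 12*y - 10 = -2*y^2 - 21*y - 49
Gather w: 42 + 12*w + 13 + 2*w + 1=14*w + 56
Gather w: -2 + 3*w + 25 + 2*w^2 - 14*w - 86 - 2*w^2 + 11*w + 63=0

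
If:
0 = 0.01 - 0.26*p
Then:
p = 0.04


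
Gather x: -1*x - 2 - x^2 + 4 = -x^2 - x + 2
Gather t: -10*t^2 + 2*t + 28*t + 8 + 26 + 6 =-10*t^2 + 30*t + 40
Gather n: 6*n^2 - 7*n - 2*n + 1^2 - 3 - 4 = 6*n^2 - 9*n - 6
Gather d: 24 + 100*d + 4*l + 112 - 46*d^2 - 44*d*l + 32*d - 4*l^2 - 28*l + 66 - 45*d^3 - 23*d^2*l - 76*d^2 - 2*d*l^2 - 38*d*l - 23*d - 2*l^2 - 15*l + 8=-45*d^3 + d^2*(-23*l - 122) + d*(-2*l^2 - 82*l + 109) - 6*l^2 - 39*l + 210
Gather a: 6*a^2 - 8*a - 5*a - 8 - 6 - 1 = 6*a^2 - 13*a - 15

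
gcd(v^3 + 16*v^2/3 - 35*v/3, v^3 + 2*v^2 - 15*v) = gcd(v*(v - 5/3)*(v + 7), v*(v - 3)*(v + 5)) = v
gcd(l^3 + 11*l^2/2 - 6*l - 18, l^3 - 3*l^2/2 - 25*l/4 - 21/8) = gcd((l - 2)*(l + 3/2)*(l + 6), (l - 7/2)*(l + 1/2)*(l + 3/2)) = l + 3/2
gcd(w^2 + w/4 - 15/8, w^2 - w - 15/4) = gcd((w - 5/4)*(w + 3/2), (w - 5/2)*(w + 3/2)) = w + 3/2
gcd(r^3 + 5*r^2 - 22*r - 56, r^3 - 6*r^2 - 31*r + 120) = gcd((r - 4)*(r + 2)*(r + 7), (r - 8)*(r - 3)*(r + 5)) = 1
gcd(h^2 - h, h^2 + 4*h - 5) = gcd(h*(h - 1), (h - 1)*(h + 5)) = h - 1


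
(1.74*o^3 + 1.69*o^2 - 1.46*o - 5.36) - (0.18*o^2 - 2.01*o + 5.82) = 1.74*o^3 + 1.51*o^2 + 0.55*o - 11.18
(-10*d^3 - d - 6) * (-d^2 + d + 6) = 10*d^5 - 10*d^4 - 59*d^3 + 5*d^2 - 12*d - 36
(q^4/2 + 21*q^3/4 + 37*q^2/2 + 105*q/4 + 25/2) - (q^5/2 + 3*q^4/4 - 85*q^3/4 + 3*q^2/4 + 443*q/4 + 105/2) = -q^5/2 - q^4/4 + 53*q^3/2 + 71*q^2/4 - 169*q/2 - 40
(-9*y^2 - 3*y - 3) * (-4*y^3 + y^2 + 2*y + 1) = 36*y^5 + 3*y^4 - 9*y^3 - 18*y^2 - 9*y - 3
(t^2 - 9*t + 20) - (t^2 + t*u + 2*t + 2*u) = -t*u - 11*t - 2*u + 20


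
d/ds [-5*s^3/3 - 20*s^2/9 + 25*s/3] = -5*s^2 - 40*s/9 + 25/3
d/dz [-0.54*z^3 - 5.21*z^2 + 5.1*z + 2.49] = -1.62*z^2 - 10.42*z + 5.1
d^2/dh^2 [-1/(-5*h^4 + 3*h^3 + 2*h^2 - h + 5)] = 2*((-30*h^2 + 9*h + 2)*(-5*h^4 + 3*h^3 + 2*h^2 - h + 5) - (20*h^3 - 9*h^2 - 4*h + 1)^2)/(-5*h^4 + 3*h^3 + 2*h^2 - h + 5)^3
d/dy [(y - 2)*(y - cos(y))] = y + (y - 2)*(sin(y) + 1) - cos(y)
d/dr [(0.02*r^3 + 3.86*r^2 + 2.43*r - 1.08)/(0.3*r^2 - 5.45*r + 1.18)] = (0.006*r^4 - 0.218*r^3 - 21.6952*r^2 + 9.7576*r - 3.0186)/(0.09*r^4 - 3.27*r^3 + 30.4105*r^2 - 12.862*r + 1.3924)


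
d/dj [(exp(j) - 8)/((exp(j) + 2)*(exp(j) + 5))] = (-exp(2*j) + 16*exp(j) + 66)*exp(j)/(exp(4*j) + 14*exp(3*j) + 69*exp(2*j) + 140*exp(j) + 100)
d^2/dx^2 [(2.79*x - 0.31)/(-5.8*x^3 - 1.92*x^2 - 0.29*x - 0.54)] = (-563.1336*x^5 - 61.2758399999999*x^4 + 44.050008*x^3 + 114.844584*x^2 + 12.56616*x + 0.283154)/(195.112*x^9 + 193.7664*x^8 + 93.41016*x^7 + 80.951328*x^6 + 40.751148*x^5 + 11.906064*x^4 + 6.902261*x^3 + 1.815858*x^2 + 0.253692*x + 0.157464)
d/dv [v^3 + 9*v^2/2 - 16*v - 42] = 3*v^2 + 9*v - 16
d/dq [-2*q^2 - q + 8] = -4*q - 1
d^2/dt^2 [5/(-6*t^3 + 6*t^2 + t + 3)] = 10*(6*(3*t - 1)*(-6*t^3 + 6*t^2 + t + 3) + (-18*t^2 + 12*t + 1)^2)/(-6*t^3 + 6*t^2 + t + 3)^3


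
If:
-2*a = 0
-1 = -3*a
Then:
No Solution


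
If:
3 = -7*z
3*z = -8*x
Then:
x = 9/56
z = -3/7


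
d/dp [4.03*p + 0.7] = 4.03000000000000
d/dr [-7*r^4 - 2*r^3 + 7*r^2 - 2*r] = -28*r^3 - 6*r^2 + 14*r - 2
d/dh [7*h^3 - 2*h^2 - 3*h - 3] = 21*h^2 - 4*h - 3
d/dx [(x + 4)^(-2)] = -2/(x + 4)^3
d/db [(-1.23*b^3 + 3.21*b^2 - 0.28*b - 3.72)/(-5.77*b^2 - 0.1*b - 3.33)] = (7.0971*b^4 + 0.246000000000002*b^3 + 10.3511*b^2 - 64.3074*b + 0.5604)/(33.2929*b^4 + 1.154*b^3 + 38.4382*b^2 + 0.666*b + 11.0889)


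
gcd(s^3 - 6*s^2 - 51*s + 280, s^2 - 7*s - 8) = s - 8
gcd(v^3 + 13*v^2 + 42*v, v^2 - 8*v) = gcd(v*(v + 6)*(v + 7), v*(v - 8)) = v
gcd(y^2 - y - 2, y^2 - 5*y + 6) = y - 2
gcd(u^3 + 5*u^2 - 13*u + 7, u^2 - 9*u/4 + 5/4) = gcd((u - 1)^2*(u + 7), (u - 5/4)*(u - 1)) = u - 1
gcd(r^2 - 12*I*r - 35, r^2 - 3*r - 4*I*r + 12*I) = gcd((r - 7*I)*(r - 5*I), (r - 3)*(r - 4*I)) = 1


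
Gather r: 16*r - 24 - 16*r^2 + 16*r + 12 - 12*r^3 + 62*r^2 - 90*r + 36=-12*r^3 + 46*r^2 - 58*r + 24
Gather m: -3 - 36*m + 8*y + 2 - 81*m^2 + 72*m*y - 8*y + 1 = -81*m^2 + m*(72*y - 36)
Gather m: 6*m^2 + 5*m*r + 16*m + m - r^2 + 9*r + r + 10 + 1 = 6*m^2 + m*(5*r + 17) - r^2 + 10*r + 11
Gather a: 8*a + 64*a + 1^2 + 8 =72*a + 9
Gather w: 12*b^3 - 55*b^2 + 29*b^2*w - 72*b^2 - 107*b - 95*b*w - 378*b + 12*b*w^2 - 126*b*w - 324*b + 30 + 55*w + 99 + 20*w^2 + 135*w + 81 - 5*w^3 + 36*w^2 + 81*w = 12*b^3 - 127*b^2 - 809*b - 5*w^3 + w^2*(12*b + 56) + w*(29*b^2 - 221*b + 271) + 210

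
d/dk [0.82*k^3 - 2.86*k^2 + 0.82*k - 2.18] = 2.46*k^2 - 5.72*k + 0.82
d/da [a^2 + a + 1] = 2*a + 1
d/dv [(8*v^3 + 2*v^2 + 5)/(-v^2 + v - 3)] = (-8*v^4 + 16*v^3 - 70*v^2 - 2*v - 5)/(v^4 - 2*v^3 + 7*v^2 - 6*v + 9)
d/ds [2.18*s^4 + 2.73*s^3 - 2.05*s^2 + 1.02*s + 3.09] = 8.72*s^3 + 8.19*s^2 - 4.1*s + 1.02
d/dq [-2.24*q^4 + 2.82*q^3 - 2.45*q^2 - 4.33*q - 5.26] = -8.96*q^3 + 8.46*q^2 - 4.9*q - 4.33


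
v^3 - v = v*(v - 1)*(v + 1)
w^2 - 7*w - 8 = (w - 8)*(w + 1)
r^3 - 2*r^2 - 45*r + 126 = (r - 6)*(r - 3)*(r + 7)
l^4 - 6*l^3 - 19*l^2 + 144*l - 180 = (l - 6)*(l - 3)*(l - 2)*(l + 5)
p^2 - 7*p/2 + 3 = (p - 2)*(p - 3/2)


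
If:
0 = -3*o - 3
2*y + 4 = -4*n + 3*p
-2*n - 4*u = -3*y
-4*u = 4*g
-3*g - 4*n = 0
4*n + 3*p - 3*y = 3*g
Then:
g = 24/43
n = -18/43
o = -1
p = 4/43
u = -24/43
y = -44/43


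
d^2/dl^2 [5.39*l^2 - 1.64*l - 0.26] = 10.7800000000000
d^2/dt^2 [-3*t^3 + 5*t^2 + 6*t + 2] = 10 - 18*t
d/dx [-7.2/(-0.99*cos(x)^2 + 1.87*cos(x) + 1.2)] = (14.256*cos(x) - 13.464)*sin(x)/(-0.99*cos(x)^2 + 1.87*cos(x) + 1.2)^2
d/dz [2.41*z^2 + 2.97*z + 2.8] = 4.82*z + 2.97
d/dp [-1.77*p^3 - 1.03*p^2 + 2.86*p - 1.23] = -5.31*p^2 - 2.06*p + 2.86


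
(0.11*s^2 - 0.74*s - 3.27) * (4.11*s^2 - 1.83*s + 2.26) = 0.4521*s^4 - 3.2427*s^3 - 11.8369*s^2 + 4.3117*s - 7.3902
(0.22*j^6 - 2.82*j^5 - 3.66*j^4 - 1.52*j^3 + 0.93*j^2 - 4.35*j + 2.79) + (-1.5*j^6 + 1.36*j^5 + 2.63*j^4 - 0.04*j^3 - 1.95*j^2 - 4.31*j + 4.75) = -1.28*j^6 - 1.46*j^5 - 1.03*j^4 - 1.56*j^3 - 1.02*j^2 - 8.66*j + 7.54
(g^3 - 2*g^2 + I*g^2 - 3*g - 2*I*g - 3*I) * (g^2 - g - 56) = g^5 - 3*g^4 + I*g^4 - 57*g^3 - 3*I*g^3 + 115*g^2 - 57*I*g^2 + 168*g + 115*I*g + 168*I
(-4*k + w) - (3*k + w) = -7*k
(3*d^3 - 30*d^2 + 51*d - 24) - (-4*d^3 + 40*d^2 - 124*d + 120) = 7*d^3 - 70*d^2 + 175*d - 144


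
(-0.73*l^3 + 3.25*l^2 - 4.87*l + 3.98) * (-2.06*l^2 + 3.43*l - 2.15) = 1.5038*l^5 - 9.1989*l^4 + 22.7492*l^3 - 31.8904*l^2 + 24.1219*l - 8.557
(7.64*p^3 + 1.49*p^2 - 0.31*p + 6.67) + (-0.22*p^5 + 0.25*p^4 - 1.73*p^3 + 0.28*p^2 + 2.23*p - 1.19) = -0.22*p^5 + 0.25*p^4 + 5.91*p^3 + 1.77*p^2 + 1.92*p + 5.48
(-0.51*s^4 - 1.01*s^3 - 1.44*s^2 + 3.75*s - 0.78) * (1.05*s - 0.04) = -0.5355*s^5 - 1.0401*s^4 - 1.4716*s^3 + 3.9951*s^2 - 0.969*s + 0.0312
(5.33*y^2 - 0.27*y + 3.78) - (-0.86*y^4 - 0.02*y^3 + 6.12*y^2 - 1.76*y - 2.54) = 0.86*y^4 + 0.02*y^3 - 0.79*y^2 + 1.49*y + 6.32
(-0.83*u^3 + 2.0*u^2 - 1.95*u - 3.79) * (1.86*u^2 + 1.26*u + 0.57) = -1.5438*u^5 + 2.6742*u^4 - 1.5801*u^3 - 8.3664*u^2 - 5.8869*u - 2.1603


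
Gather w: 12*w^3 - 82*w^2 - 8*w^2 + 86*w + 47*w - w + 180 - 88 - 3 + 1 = 12*w^3 - 90*w^2 + 132*w + 90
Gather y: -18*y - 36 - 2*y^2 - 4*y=-2*y^2 - 22*y - 36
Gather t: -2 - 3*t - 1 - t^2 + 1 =-t^2 - 3*t - 2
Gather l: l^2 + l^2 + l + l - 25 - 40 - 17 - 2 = 2*l^2 + 2*l - 84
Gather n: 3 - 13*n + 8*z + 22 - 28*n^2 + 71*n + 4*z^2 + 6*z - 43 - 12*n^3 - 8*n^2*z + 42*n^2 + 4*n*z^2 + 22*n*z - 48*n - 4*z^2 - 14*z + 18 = -12*n^3 + n^2*(14 - 8*z) + n*(4*z^2 + 22*z + 10)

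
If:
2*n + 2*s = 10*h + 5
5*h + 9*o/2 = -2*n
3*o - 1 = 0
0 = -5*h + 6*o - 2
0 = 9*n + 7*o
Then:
No Solution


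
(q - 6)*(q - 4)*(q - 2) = q^3 - 12*q^2 + 44*q - 48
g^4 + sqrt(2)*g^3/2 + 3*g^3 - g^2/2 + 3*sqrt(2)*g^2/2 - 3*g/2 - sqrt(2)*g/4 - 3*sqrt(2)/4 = (g + 3)*(g - sqrt(2)/2)*(g + sqrt(2)/2)^2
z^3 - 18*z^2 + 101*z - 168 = (z - 8)*(z - 7)*(z - 3)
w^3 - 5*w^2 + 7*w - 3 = (w - 3)*(w - 1)^2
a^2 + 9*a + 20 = (a + 4)*(a + 5)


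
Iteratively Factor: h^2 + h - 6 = (h + 3)*(h - 2)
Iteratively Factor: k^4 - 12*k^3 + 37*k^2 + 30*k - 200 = (k - 4)*(k^3 - 8*k^2 + 5*k + 50) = (k - 5)*(k - 4)*(k^2 - 3*k - 10) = (k - 5)^2*(k - 4)*(k + 2)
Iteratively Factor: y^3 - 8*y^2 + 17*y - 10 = (y - 5)*(y^2 - 3*y + 2) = (y - 5)*(y - 1)*(y - 2)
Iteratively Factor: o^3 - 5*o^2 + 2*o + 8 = (o - 2)*(o^2 - 3*o - 4) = (o - 2)*(o + 1)*(o - 4)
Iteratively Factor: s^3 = (s)*(s^2) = s^2*(s)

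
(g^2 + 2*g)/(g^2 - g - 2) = g*(g + 2)/(g^2 - g - 2)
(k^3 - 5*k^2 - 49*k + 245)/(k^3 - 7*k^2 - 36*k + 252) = (k^2 + 2*k - 35)/(k^2 - 36)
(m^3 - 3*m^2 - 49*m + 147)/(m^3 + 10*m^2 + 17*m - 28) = (m^2 - 10*m + 21)/(m^2 + 3*m - 4)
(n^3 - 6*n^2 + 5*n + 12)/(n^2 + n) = n - 7 + 12/n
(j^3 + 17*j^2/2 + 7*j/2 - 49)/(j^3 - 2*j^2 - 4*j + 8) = (2*j^2 + 21*j + 49)/(2*(j^2 - 4))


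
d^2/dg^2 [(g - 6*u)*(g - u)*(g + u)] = 6*g - 12*u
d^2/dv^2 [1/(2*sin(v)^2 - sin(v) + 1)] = (-16*sin(v)^4 + 6*sin(v)^3 + 31*sin(v)^2 - 13*sin(v) - 2)/(-sin(v) - cos(2*v) + 2)^3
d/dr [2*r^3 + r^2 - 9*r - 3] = 6*r^2 + 2*r - 9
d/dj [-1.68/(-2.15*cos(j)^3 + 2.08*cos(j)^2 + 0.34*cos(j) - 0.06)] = (10.836*cos(j)^2 - 6.9888*cos(j) - 0.5712)*sin(j)/(2.15*cos(j)^3 - 2.08*cos(j)^2 - 0.34*cos(j) + 0.06)^2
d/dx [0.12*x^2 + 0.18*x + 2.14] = 0.24*x + 0.18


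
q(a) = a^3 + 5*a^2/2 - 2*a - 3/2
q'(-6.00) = 76.00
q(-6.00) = -115.50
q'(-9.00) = 196.00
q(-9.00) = -510.00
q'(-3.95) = 25.06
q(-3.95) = -16.22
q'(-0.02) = -2.10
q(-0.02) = -1.46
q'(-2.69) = 6.26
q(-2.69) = 2.51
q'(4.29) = 74.66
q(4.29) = 114.88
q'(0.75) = 3.44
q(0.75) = -1.17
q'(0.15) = -1.18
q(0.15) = -1.74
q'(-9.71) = 232.30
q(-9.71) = -661.87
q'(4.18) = 71.32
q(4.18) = 106.86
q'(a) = 3*a^2 + 5*a - 2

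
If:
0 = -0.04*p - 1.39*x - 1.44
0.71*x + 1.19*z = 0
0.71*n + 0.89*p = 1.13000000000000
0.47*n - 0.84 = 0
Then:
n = 1.79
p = -0.16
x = -1.03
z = 0.62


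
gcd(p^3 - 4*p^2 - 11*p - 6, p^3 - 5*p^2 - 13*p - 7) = p^2 + 2*p + 1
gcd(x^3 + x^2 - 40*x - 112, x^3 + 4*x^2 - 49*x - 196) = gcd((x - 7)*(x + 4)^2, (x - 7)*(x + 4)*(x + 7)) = x^2 - 3*x - 28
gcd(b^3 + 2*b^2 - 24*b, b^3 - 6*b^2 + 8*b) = b^2 - 4*b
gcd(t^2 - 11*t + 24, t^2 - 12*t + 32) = t - 8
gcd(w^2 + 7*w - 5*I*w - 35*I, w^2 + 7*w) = w + 7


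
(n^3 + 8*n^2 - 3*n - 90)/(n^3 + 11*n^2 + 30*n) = (n - 3)/n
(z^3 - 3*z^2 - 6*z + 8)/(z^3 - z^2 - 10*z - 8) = (z - 1)/(z + 1)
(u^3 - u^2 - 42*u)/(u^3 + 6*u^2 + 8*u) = (u^2 - u - 42)/(u^2 + 6*u + 8)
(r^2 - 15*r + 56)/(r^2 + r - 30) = (r^2 - 15*r + 56)/(r^2 + r - 30)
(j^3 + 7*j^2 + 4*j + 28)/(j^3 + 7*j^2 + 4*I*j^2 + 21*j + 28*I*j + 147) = (j^2 + 4)/(j^2 + 4*I*j + 21)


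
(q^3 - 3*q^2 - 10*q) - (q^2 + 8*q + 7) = q^3 - 4*q^2 - 18*q - 7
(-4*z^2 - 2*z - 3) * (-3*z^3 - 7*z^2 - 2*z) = 12*z^5 + 34*z^4 + 31*z^3 + 25*z^2 + 6*z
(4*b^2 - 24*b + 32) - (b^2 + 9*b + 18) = 3*b^2 - 33*b + 14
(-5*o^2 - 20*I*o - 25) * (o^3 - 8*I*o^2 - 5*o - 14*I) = -5*o^5 + 20*I*o^4 - 160*o^3 + 370*I*o^2 - 155*o + 350*I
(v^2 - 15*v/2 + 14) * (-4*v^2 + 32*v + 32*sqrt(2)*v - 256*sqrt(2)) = -4*v^4 + 32*sqrt(2)*v^3 + 62*v^3 - 496*sqrt(2)*v^2 - 296*v^2 + 448*v + 2368*sqrt(2)*v - 3584*sqrt(2)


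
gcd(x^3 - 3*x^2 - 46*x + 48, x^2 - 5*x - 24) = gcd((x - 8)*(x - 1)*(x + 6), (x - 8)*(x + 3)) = x - 8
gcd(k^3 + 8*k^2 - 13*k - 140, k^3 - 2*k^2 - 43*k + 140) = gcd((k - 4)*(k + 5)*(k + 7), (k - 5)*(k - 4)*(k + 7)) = k^2 + 3*k - 28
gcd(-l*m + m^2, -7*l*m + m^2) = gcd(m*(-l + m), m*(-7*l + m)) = m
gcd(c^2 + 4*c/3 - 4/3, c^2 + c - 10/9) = c - 2/3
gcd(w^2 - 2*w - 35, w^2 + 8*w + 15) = w + 5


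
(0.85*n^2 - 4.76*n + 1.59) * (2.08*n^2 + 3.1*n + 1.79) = 1.768*n^4 - 7.2658*n^3 - 9.9273*n^2 - 3.5914*n + 2.8461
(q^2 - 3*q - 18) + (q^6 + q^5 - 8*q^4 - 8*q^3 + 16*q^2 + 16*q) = q^6 + q^5 - 8*q^4 - 8*q^3 + 17*q^2 + 13*q - 18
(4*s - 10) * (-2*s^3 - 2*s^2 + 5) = -8*s^4 + 12*s^3 + 20*s^2 + 20*s - 50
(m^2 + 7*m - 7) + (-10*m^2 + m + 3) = -9*m^2 + 8*m - 4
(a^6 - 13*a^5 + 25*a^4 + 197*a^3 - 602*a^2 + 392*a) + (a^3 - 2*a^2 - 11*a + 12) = a^6 - 13*a^5 + 25*a^4 + 198*a^3 - 604*a^2 + 381*a + 12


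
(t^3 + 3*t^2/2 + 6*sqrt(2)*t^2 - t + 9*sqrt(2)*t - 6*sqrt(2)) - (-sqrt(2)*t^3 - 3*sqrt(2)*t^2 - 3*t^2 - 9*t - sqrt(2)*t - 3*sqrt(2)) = t^3 + sqrt(2)*t^3 + 9*t^2/2 + 9*sqrt(2)*t^2 + 8*t + 10*sqrt(2)*t - 3*sqrt(2)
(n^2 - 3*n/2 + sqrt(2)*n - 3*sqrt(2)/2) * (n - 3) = n^3 - 9*n^2/2 + sqrt(2)*n^2 - 9*sqrt(2)*n/2 + 9*n/2 + 9*sqrt(2)/2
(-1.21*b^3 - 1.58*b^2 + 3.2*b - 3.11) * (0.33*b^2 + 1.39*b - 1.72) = -0.3993*b^5 - 2.2033*b^4 + 0.941*b^3 + 6.1393*b^2 - 9.8269*b + 5.3492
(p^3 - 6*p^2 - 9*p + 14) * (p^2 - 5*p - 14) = p^5 - 11*p^4 + 7*p^3 + 143*p^2 + 56*p - 196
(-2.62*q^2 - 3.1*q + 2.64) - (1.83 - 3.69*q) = -2.62*q^2 + 0.59*q + 0.81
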